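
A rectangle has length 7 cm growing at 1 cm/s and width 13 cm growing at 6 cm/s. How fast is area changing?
55 cm²/s

A = lw
dA/dt = w·dl/dt + l·dw/dt = 13·1 + 7·6 = 55 cm²/s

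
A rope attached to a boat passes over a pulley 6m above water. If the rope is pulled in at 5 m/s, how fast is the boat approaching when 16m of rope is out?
8√55/11 ≈ 5.394 m/s

rope² = x² + 6²
x = √(16² - 6²) = 2√55
dx/dt = (rope/x) · d(rope)/dt = (16/(2√55)) · (-5) = -8√55/11 m/s
The boat approaches at 8√55/11 ≈ 5.394 m/s.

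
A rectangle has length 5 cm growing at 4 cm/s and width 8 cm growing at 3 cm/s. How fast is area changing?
47 cm²/s

A = lw
dA/dt = w·dl/dt + l·dw/dt = 8·4 + 5·3 = 47 cm²/s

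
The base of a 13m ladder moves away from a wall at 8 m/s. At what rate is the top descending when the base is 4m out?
32√17/51 ≈ 2.587 m/s

x² + y² = 13²
2x·dx/dt + 2y·dy/dt = 0
dy/dt = -x/y · dx/dt = -4/(3√17) · 8 = -32√17/51 m/s
The top is descending at 32√17/51 ≈ 2.587 m/s.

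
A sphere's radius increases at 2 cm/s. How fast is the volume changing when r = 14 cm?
1568π cm³/s

V = (4/3)πr³
dV/dt = dV/dr · dr/dt = 4πr² · 2
At r = 14: dV/dt = 1568π cm³/s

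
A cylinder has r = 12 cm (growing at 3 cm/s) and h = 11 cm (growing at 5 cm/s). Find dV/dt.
1512π cm³/s

V = πr²h
dV/dt = 2πrh·dr/dt + πr²·dh/dt
= 2π(12)(11)(3) + π(12)²(5)
= 1512π cm³/s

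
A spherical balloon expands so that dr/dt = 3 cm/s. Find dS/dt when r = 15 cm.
360π cm²/s

S = 4πr²
dS/dt = dS/dr · dr/dt = 8πr · 3
At r = 15: dS/dt = 360π cm²/s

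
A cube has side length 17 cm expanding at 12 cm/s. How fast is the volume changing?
10404 cm³/s

V = s³
dV/dt = 3s² · ds/dt = 3·17²·12 = 10404 cm³/s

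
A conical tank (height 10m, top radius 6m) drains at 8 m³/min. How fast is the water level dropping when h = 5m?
8/(9π) ≈ 0.2829 m/min

r/h = 6/10, so r = (3/5)h
V = (1/3)πr²h = (1/3)π((3/5)h)²h = (3/25)πh³
dV/dh = (9/25)πh²
dh/dt = (dV/dt)/(dV/dh) = -8/((9/25)π·5²) = -8/(9π) m/min
The level is dropping at 8/(9π) ≈ 0.2829 m/min.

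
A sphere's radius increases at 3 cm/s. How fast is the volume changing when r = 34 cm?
13872π cm³/s

V = (4/3)πr³
dV/dt = dV/dr · dr/dt = 4πr² · 3
At r = 34: dV/dt = 13872π cm³/s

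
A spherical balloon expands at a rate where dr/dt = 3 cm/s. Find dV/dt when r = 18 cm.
3888π cm³/s

V = (4/3)πr³
dV/dt = dV/dr · dr/dt = 4πr² · 3
At r = 18: dV/dt = 3888π cm³/s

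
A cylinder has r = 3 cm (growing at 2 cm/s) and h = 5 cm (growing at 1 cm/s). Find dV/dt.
69π cm³/s

V = πr²h
dV/dt = 2πrh·dr/dt + πr²·dh/dt
= 2π(3)(5)(2) + π(3)²(1)
= 69π cm³/s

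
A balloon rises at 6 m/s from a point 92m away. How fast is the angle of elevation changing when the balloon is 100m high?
0.029896 rad/s

tan(θ) = y/92
sec²(θ) · dθ/dt = (1/92) · dy/dt
dθ/dt = cos²(θ)/92 · 6 = 92/(92² + 100²) · 6
dθ/dt = 0.029896 rad/s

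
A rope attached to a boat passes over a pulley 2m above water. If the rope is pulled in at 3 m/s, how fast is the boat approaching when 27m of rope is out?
81√29/145 ≈ 3.008 m/s

rope² = x² + 2²
x = √(27² - 2²) = 5√29
dx/dt = (rope/x) · d(rope)/dt = (27/(5√29)) · (-3) = -81√29/145 m/s
The boat approaches at 81√29/145 ≈ 3.008 m/s.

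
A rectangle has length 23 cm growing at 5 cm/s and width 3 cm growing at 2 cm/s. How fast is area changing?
61 cm²/s

A = lw
dA/dt = w·dl/dt + l·dw/dt = 3·5 + 23·2 = 61 cm²/s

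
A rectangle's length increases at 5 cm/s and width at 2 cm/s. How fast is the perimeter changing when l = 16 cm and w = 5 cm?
14 cm/s

P = 2(l + w)
dP/dt = 2(dl/dt + dw/dt) = 2(5 + 2) = 14 cm/s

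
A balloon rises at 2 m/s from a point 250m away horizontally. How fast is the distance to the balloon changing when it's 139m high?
278√81821/81821 ≈ 0.9719 m/s

z² = 250² + y²
z = √(250² + 139²) = √81821
dz/dt = y/z · dy/dt = 139/√81821 · 2 = 278√81821/81821 ≈ 0.9719 m/s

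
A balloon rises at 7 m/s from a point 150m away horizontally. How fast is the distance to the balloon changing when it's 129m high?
301√4349/4349 ≈ 4.564 m/s

z² = 150² + y²
z = √(150² + 129²) = 3√4349
dz/dt = y/z · dy/dt = 129/(3√4349) · 7 = 301√4349/4349 ≈ 4.564 m/s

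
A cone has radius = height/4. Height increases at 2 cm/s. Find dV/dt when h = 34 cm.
289π/2 cm³/s

V = (1/3)π(h/4)²h = πh³/48
dV/dt = πh²/16 · 2
At h = 34: dV/dt = 289π/2 cm³/s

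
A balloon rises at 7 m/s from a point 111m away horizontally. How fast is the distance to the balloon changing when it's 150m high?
350√3869/3869 ≈ 5.627 m/s

z² = 111² + y²
z = √(111² + 150²) = 3√3869
dz/dt = y/z · dy/dt = 150/(3√3869) · 7 = 350√3869/3869 ≈ 5.627 m/s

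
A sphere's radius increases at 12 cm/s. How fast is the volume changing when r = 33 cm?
52272π cm³/s

V = (4/3)πr³
dV/dt = dV/dr · dr/dt = 4πr² · 12
At r = 33: dV/dt = 52272π cm³/s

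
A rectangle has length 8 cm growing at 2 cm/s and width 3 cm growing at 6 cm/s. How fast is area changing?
54 cm²/s

A = lw
dA/dt = w·dl/dt + l·dw/dt = 3·2 + 8·6 = 54 cm²/s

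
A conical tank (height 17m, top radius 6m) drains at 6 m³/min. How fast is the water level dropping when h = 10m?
289/(600π) ≈ 0.1533 m/min

r/h = 6/17, so r = (6/17)h
V = (1/3)πr²h = (1/3)π((6/17)h)²h = (12/289)πh³
dV/dh = (36/289)πh²
dh/dt = (dV/dt)/(dV/dh) = -6/((36/289)π·10²) = -289/(600π) m/min
The level is dropping at 289/(600π) ≈ 0.1533 m/min.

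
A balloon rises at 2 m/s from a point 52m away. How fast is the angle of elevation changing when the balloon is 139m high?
0.004722 rad/s

tan(θ) = y/52
sec²(θ) · dθ/dt = (1/52) · dy/dt
dθ/dt = cos²(θ)/52 · 2 = 52/(52² + 139²) · 2
dθ/dt = 0.004722 rad/s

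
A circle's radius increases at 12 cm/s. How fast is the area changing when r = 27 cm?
648π cm²/s

A = πr²
dA/dt = 2πr · dr/dt = 2π(27)(12) = 648π cm²/s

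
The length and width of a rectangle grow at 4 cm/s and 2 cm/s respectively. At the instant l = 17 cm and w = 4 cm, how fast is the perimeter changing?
12 cm/s

P = 2(l + w)
dP/dt = 2(dl/dt + dw/dt) = 2(4 + 2) = 12 cm/s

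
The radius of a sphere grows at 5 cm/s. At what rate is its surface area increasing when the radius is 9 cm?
360π cm²/s

S = 4πr²
dS/dt = dS/dr · dr/dt = 8πr · 5
At r = 9: dS/dt = 360π cm²/s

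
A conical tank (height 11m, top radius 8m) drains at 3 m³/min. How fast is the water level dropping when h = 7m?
363/(3136π) ≈ 0.03685 m/min

r/h = 8/11, so r = (8/11)h
V = (1/3)πr²h = (1/3)π((8/11)h)²h = (64/363)πh³
dV/dh = (64/121)πh²
dh/dt = (dV/dt)/(dV/dh) = -3/((64/121)π·7²) = -363/(3136π) m/min
The level is dropping at 363/(3136π) ≈ 0.03685 m/min.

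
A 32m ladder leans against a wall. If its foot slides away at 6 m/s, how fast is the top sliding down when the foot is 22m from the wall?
22√15/15 ≈ 5.68 m/s

x² + y² = 32²
2x·dx/dt + 2y·dy/dt = 0
dy/dt = -x/y · dx/dt = -22/(6√15) · 6 = -22√15/15 m/s
The top is descending at 22√15/15 ≈ 5.68 m/s.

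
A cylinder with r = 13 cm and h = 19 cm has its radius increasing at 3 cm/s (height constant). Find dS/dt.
270π cm²/s

S = 2πrh + 2πr² (lateral + bases)
dS/dt = (2πh + 4πr)·dr/dt = (2π·19 + 4π·13)·3
= 270π cm²/s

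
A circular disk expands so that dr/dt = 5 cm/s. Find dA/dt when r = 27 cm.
270π cm²/s

A = πr²
dA/dt = 2πr · dr/dt = 2π(27)(5) = 270π cm²/s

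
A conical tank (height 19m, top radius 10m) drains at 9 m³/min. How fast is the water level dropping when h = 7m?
3249/(4900π) ≈ 0.2111 m/min

r/h = 10/19, so r = (10/19)h
V = (1/3)πr²h = (1/3)π((10/19)h)²h = (100/1083)πh³
dV/dh = (100/361)πh²
dh/dt = (dV/dt)/(dV/dh) = -9/((100/361)π·7²) = -3249/(4900π) m/min
The level is dropping at 3249/(4900π) ≈ 0.2111 m/min.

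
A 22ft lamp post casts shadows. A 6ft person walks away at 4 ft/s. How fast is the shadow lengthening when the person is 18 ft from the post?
3/2 ft/s

By similar triangles: 22/(x+s) = 6/s
Solving: s = 6x/16
ds/dt = 6/16 · dx/dt = 3/8 · 4 = 3/2 ft/s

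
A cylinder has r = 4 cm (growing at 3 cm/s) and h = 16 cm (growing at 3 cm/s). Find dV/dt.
432π cm³/s

V = πr²h
dV/dt = 2πrh·dr/dt + πr²·dh/dt
= 2π(4)(16)(3) + π(4)²(3)
= 432π cm³/s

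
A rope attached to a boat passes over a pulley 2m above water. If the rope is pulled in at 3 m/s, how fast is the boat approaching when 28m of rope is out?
14√195/65 ≈ 3.008 m/s

rope² = x² + 2²
x = √(28² - 2²) = 2√195
dx/dt = (rope/x) · d(rope)/dt = (28/(2√195)) · (-3) = -14√195/65 m/s
The boat approaches at 14√195/65 ≈ 3.008 m/s.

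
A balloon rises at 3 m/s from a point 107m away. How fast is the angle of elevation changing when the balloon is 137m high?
0.010623 rad/s

tan(θ) = y/107
sec²(θ) · dθ/dt = (1/107) · dy/dt
dθ/dt = cos²(θ)/107 · 3 = 107/(107² + 137²) · 3
dθ/dt = 0.010623 rad/s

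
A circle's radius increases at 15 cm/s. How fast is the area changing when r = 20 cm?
600π cm²/s

A = πr²
dA/dt = 2πr · dr/dt = 2π(20)(15) = 600π cm²/s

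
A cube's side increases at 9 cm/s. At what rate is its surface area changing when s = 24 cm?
2592 cm²/s

A = 6s²
dA/dt = 12s · ds/dt = 12·24·9 = 2592 cm²/s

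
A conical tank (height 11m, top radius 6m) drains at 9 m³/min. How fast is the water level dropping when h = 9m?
121/(324π) ≈ 0.1189 m/min

r/h = 6/11, so r = (6/11)h
V = (1/3)πr²h = (1/3)π((6/11)h)²h = (12/121)πh³
dV/dh = (36/121)πh²
dh/dt = (dV/dt)/(dV/dh) = -9/((36/121)π·9²) = -121/(324π) m/min
The level is dropping at 121/(324π) ≈ 0.1189 m/min.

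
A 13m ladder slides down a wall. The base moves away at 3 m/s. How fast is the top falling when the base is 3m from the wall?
9√10/40 ≈ 0.7115 m/s

x² + y² = 13²
2x·dx/dt + 2y·dy/dt = 0
dy/dt = -x/y · dx/dt = -3/(4√10) · 3 = -9√10/40 m/s
The top is descending at 9√10/40 ≈ 0.7115 m/s.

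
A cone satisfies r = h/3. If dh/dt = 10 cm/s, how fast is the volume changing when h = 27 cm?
810π cm³/s

V = (1/3)π(h/3)²h = πh³/27
dV/dt = πh²/9 · 10
At h = 27: dV/dt = 810π cm³/s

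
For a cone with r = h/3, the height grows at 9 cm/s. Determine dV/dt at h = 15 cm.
225π cm³/s

V = (1/3)π(h/3)²h = πh³/27
dV/dt = πh²/9 · 9
At h = 15: dV/dt = 225π cm³/s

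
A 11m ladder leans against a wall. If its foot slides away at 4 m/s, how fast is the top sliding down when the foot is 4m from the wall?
16√105/105 ≈ 1.561 m/s

x² + y² = 11²
2x·dx/dt + 2y·dy/dt = 0
dy/dt = -x/y · dx/dt = -4/√105 · 4 = -16√105/105 m/s
The top is descending at 16√105/105 ≈ 1.561 m/s.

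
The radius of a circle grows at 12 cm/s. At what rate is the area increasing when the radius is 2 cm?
48π cm²/s

A = πr²
dA/dt = 2πr · dr/dt = 2π(2)(12) = 48π cm²/s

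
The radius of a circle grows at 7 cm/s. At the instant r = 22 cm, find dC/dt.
14π cm/s

C = 2πr
dC/dt = 2π · dr/dt = 2π · 7 = 14π cm/s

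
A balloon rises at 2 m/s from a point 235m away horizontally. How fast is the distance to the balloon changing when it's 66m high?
132√59581/59581 ≈ 0.5408 m/s

z² = 235² + y²
z = √(235² + 66²) = √59581
dz/dt = y/z · dy/dt = 66/√59581 · 2 = 132√59581/59581 ≈ 0.5408 m/s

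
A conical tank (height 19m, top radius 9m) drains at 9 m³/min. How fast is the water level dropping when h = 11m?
361/(1089π) ≈ 0.1055 m/min

r/h = 9/19, so r = (9/19)h
V = (1/3)πr²h = (1/3)π((9/19)h)²h = (27/361)πh³
dV/dh = (81/361)πh²
dh/dt = (dV/dt)/(dV/dh) = -9/((81/361)π·11²) = -361/(1089π) m/min
The level is dropping at 361/(1089π) ≈ 0.1055 m/min.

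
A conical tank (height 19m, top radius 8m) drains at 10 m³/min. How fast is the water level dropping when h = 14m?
1805/(6272π) ≈ 0.09161 m/min

r/h = 8/19, so r = (8/19)h
V = (1/3)πr²h = (1/3)π((8/19)h)²h = (64/1083)πh³
dV/dh = (64/361)πh²
dh/dt = (dV/dt)/(dV/dh) = -10/((64/361)π·14²) = -1805/(6272π) m/min
The level is dropping at 1805/(6272π) ≈ 0.09161 m/min.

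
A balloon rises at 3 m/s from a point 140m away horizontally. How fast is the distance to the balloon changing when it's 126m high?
27√181/181 ≈ 2.007 m/s

z² = 140² + y²
z = √(140² + 126²) = 14√181
dz/dt = y/z · dy/dt = 126/(14√181) · 3 = 27√181/181 ≈ 2.007 m/s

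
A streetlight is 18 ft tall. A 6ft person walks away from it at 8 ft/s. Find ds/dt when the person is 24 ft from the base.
4 ft/s

By similar triangles: 18/(x+s) = 6/s
Solving: s = 6x/12
ds/dt = 6/12 · dx/dt = 1/2 · 8 = 4 ft/s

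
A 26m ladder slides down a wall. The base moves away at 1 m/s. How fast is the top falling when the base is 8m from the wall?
4√17/51 ≈ 0.3234 m/s

x² + y² = 26²
2x·dx/dt + 2y·dy/dt = 0
dy/dt = -x/y · dx/dt = -8/(6√17) · 1 = -4√17/51 m/s
The top is descending at 4√17/51 ≈ 0.3234 m/s.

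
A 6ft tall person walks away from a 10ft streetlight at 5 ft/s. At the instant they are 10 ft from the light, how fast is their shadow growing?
15/2 ft/s

By similar triangles: 10/(x+s) = 6/s
Solving: s = 6x/4
ds/dt = 6/4 · dx/dt = 3/2 · 5 = 15/2 ft/s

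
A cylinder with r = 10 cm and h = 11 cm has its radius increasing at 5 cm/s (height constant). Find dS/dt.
310π cm²/s

S = 2πrh + 2πr² (lateral + bases)
dS/dt = (2πh + 4πr)·dr/dt = (2π·11 + 4π·10)·5
= 310π cm²/s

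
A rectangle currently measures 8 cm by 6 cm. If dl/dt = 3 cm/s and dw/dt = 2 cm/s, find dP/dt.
10 cm/s

P = 2(l + w)
dP/dt = 2(dl/dt + dw/dt) = 2(3 + 2) = 10 cm/s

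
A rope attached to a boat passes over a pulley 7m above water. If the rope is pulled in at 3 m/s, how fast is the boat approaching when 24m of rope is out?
72√527/527 ≈ 3.136 m/s

rope² = x² + 7²
x = √(24² - 7²) = √527
dx/dt = (rope/x) · d(rope)/dt = (24/√527) · (-3) = -72√527/527 m/s
The boat approaches at 72√527/527 ≈ 3.136 m/s.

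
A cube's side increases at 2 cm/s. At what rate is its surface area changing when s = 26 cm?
624 cm²/s

A = 6s²
dA/dt = 12s · ds/dt = 12·26·2 = 624 cm²/s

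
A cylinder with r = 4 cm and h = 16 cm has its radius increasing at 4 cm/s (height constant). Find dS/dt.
192π cm²/s

S = 2πrh + 2πr² (lateral + bases)
dS/dt = (2πh + 4πr)·dr/dt = (2π·16 + 4π·4)·4
= 192π cm²/s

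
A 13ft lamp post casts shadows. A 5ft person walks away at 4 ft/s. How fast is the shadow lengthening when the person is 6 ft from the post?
5/2 ft/s

By similar triangles: 13/(x+s) = 5/s
Solving: s = 5x/8
ds/dt = 5/8 · dx/dt = 5/8 · 4 = 5/2 ft/s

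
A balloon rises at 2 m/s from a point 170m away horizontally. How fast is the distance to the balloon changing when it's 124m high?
124√11069/11069 ≈ 1.179 m/s

z² = 170² + y²
z = √(170² + 124²) = 2√11069
dz/dt = y/z · dy/dt = 124/(2√11069) · 2 = 124√11069/11069 ≈ 1.179 m/s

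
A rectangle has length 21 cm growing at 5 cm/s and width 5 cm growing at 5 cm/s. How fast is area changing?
130 cm²/s

A = lw
dA/dt = w·dl/dt + l·dw/dt = 5·5 + 21·5 = 130 cm²/s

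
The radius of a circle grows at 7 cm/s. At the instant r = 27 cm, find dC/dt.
14π cm/s

C = 2πr
dC/dt = 2π · dr/dt = 2π · 7 = 14π cm/s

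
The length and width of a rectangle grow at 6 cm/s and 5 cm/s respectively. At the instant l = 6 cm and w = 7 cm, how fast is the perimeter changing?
22 cm/s

P = 2(l + w)
dP/dt = 2(dl/dt + dw/dt) = 2(6 + 5) = 22 cm/s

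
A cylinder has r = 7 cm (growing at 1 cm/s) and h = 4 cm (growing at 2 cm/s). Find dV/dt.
154π cm³/s

V = πr²h
dV/dt = 2πrh·dr/dt + πr²·dh/dt
= 2π(7)(4)(1) + π(7)²(2)
= 154π cm³/s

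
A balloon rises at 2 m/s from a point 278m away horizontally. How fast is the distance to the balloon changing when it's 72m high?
72√20617/20617 ≈ 0.5014 m/s

z² = 278² + y²
z = √(278² + 72²) = 2√20617
dz/dt = y/z · dy/dt = 72/(2√20617) · 2 = 72√20617/20617 ≈ 0.5014 m/s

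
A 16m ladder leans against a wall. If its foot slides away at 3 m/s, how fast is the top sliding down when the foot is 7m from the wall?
7√23/23 ≈ 1.46 m/s

x² + y² = 16²
2x·dx/dt + 2y·dy/dt = 0
dy/dt = -x/y · dx/dt = -7/(3√23) · 3 = -7√23/23 m/s
The top is descending at 7√23/23 ≈ 1.46 m/s.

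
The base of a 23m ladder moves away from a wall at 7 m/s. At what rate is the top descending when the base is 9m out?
9√7/8 ≈ 2.976 m/s

x² + y² = 23²
2x·dx/dt + 2y·dy/dt = 0
dy/dt = -x/y · dx/dt = -9/(8√7) · 7 = -9√7/8 m/s
The top is descending at 9√7/8 ≈ 2.976 m/s.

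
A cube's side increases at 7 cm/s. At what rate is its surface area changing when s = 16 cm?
1344 cm²/s

A = 6s²
dA/dt = 12s · ds/dt = 12·16·7 = 1344 cm²/s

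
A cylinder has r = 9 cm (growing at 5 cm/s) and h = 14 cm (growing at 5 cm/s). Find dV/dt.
1665π cm³/s

V = πr²h
dV/dt = 2πrh·dr/dt + πr²·dh/dt
= 2π(9)(14)(5) + π(9)²(5)
= 1665π cm³/s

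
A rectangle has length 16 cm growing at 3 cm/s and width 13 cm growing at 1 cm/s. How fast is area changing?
55 cm²/s

A = lw
dA/dt = w·dl/dt + l·dw/dt = 13·3 + 16·1 = 55 cm²/s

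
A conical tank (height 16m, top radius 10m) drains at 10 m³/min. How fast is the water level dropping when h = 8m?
2/(5π) ≈ 0.1273 m/min

r/h = 10/16, so r = (5/8)h
V = (1/3)πr²h = (1/3)π((5/8)h)²h = (25/192)πh³
dV/dh = (25/64)πh²
dh/dt = (dV/dt)/(dV/dh) = -10/((25/64)π·8²) = -2/(5π) m/min
The level is dropping at 2/(5π) ≈ 0.1273 m/min.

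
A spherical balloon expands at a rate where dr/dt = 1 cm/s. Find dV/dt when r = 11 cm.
484π cm³/s

V = (4/3)πr³
dV/dt = dV/dr · dr/dt = 4πr² · 1
At r = 11: dV/dt = 484π cm³/s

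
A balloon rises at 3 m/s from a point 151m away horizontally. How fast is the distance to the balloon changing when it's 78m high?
234√28885/28885 ≈ 1.377 m/s

z² = 151² + y²
z = √(151² + 78²) = √28885
dz/dt = y/z · dy/dt = 78/√28885 · 3 = 234√28885/28885 ≈ 1.377 m/s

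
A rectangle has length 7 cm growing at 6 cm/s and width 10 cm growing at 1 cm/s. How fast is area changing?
67 cm²/s

A = lw
dA/dt = w·dl/dt + l·dw/dt = 10·6 + 7·1 = 67 cm²/s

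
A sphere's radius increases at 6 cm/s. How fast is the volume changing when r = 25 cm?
15000π cm³/s

V = (4/3)πr³
dV/dt = dV/dr · dr/dt = 4πr² · 6
At r = 25: dV/dt = 15000π cm³/s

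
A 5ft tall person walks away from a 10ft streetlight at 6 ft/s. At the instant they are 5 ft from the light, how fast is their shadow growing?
6 ft/s

By similar triangles: 10/(x+s) = 5/s
Solving: s = 5x/5
ds/dt = 5/5 · dx/dt = 1 · 6 = 6 ft/s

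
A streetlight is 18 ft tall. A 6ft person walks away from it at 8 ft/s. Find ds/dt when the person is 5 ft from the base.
4 ft/s

By similar triangles: 18/(x+s) = 6/s
Solving: s = 6x/12
ds/dt = 6/12 · dx/dt = 1/2 · 8 = 4 ft/s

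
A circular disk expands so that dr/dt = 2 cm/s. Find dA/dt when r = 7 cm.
28π cm²/s

A = πr²
dA/dt = 2πr · dr/dt = 2π(7)(2) = 28π cm²/s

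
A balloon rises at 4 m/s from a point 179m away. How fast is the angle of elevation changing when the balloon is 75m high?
0.019009 rad/s

tan(θ) = y/179
sec²(θ) · dθ/dt = (1/179) · dy/dt
dθ/dt = cos²(θ)/179 · 4 = 179/(179² + 75²) · 4
dθ/dt = 0.019009 rad/s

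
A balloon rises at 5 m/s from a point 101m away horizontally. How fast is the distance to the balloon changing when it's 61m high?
305√13922/13922 ≈ 2.585 m/s

z² = 101² + y²
z = √(101² + 61²) = √13922
dz/dt = y/z · dy/dt = 61/√13922 · 5 = 305√13922/13922 ≈ 2.585 m/s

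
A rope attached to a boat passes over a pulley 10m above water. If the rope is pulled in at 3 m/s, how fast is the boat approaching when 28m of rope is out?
14√19/19 ≈ 3.212 m/s

rope² = x² + 10²
x = √(28² - 10²) = 6√19
dx/dt = (rope/x) · d(rope)/dt = (28/(6√19)) · (-3) = -14√19/19 m/s
The boat approaches at 14√19/19 ≈ 3.212 m/s.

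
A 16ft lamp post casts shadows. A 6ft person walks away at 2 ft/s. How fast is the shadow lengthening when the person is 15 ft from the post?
6/5 ft/s

By similar triangles: 16/(x+s) = 6/s
Solving: s = 6x/10
ds/dt = 6/10 · dx/dt = 3/5 · 2 = 6/5 ft/s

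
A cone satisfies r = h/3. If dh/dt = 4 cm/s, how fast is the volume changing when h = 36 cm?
576π cm³/s

V = (1/3)π(h/3)²h = πh³/27
dV/dt = πh²/9 · 4
At h = 36: dV/dt = 576π cm³/s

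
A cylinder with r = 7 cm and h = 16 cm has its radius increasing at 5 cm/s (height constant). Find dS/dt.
300π cm²/s

S = 2πrh + 2πr² (lateral + bases)
dS/dt = (2πh + 4πr)·dr/dt = (2π·16 + 4π·7)·5
= 300π cm²/s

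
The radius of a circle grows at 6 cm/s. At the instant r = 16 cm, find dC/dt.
12π cm/s

C = 2πr
dC/dt = 2π · dr/dt = 2π · 6 = 12π cm/s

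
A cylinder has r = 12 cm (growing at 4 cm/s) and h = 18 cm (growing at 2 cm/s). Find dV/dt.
2016π cm³/s

V = πr²h
dV/dt = 2πrh·dr/dt + πr²·dh/dt
= 2π(12)(18)(4) + π(12)²(2)
= 2016π cm³/s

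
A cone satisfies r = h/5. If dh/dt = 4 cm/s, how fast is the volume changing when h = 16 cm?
1024π/25 cm³/s

V = (1/3)π(h/5)²h = πh³/75
dV/dt = πh²/25 · 4
At h = 16: dV/dt = 1024π/25 cm³/s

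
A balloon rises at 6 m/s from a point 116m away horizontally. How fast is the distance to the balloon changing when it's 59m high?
354√16937/16937 ≈ 2.72 m/s

z² = 116² + y²
z = √(116² + 59²) = √16937
dz/dt = y/z · dy/dt = 59/√16937 · 6 = 354√16937/16937 ≈ 2.72 m/s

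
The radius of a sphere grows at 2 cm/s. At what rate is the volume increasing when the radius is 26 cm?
5408π cm³/s

V = (4/3)πr³
dV/dt = dV/dr · dr/dt = 4πr² · 2
At r = 26: dV/dt = 5408π cm³/s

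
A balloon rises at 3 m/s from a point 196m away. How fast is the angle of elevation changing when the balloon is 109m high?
0.011691 rad/s

tan(θ) = y/196
sec²(θ) · dθ/dt = (1/196) · dy/dt
dθ/dt = cos²(θ)/196 · 3 = 196/(196² + 109²) · 3
dθ/dt = 0.011691 rad/s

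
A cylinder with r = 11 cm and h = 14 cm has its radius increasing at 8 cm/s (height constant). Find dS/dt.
576π cm²/s

S = 2πrh + 2πr² (lateral + bases)
dS/dt = (2πh + 4πr)·dr/dt = (2π·14 + 4π·11)·8
= 576π cm²/s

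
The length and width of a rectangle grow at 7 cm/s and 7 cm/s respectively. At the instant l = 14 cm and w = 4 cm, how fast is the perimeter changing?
28 cm/s

P = 2(l + w)
dP/dt = 2(dl/dt + dw/dt) = 2(7 + 7) = 28 cm/s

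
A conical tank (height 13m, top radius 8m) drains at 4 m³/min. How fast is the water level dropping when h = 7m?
169/(784π) ≈ 0.06862 m/min

r/h = 8/13, so r = (8/13)h
V = (1/3)πr²h = (1/3)π((8/13)h)²h = (64/507)πh³
dV/dh = (64/169)πh²
dh/dt = (dV/dt)/(dV/dh) = -4/((64/169)π·7²) = -169/(784π) m/min
The level is dropping at 169/(784π) ≈ 0.06862 m/min.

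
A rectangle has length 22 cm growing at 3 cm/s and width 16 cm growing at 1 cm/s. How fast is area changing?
70 cm²/s

A = lw
dA/dt = w·dl/dt + l·dw/dt = 16·3 + 22·1 = 70 cm²/s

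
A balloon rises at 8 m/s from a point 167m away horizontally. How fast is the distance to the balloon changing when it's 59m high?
236√31370/15685 ≈ 2.665 m/s

z² = 167² + y²
z = √(167² + 59²) = √31370
dz/dt = y/z · dy/dt = 59/√31370 · 8 = 236√31370/15685 ≈ 2.665 m/s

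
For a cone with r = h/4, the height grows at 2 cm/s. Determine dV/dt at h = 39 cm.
1521π/8 cm³/s

V = (1/3)π(h/4)²h = πh³/48
dV/dt = πh²/16 · 2
At h = 39: dV/dt = 1521π/8 cm³/s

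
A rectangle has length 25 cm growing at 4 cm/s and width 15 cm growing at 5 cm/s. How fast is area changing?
185 cm²/s

A = lw
dA/dt = w·dl/dt + l·dw/dt = 15·4 + 25·5 = 185 cm²/s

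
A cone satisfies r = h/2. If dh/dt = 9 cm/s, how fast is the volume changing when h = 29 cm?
7569π/4 cm³/s

V = (1/3)π(h/2)²h = πh³/12
dV/dt = πh²/4 · 9
At h = 29: dV/dt = 7569π/4 cm³/s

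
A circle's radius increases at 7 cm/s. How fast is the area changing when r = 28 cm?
392π cm²/s

A = πr²
dA/dt = 2πr · dr/dt = 2π(28)(7) = 392π cm²/s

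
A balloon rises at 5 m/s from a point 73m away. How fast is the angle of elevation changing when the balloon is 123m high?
0.017841 rad/s

tan(θ) = y/73
sec²(θ) · dθ/dt = (1/73) · dy/dt
dθ/dt = cos²(θ)/73 · 5 = 73/(73² + 123²) · 5
dθ/dt = 0.017841 rad/s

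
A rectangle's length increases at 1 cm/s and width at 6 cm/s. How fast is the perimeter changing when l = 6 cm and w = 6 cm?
14 cm/s

P = 2(l + w)
dP/dt = 2(dl/dt + dw/dt) = 2(1 + 6) = 14 cm/s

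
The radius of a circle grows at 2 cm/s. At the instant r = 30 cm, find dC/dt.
4π cm/s

C = 2πr
dC/dt = 2π · dr/dt = 2π · 2 = 4π cm/s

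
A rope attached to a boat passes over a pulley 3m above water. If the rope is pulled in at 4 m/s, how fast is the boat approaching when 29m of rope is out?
29√13/26 ≈ 4.022 m/s

rope² = x² + 3²
x = √(29² - 3²) = 8√13
dx/dt = (rope/x) · d(rope)/dt = (29/(8√13)) · (-4) = -29√13/26 m/s
The boat approaches at 29√13/26 ≈ 4.022 m/s.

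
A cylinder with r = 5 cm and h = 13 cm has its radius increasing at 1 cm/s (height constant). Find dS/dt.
46π cm²/s

S = 2πrh + 2πr² (lateral + bases)
dS/dt = (2πh + 4πr)·dr/dt = (2π·13 + 4π·5)·1
= 46π cm²/s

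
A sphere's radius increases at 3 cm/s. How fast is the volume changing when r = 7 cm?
588π cm³/s

V = (4/3)πr³
dV/dt = dV/dr · dr/dt = 4πr² · 3
At r = 7: dV/dt = 588π cm³/s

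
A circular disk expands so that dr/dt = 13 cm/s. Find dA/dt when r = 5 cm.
130π cm²/s

A = πr²
dA/dt = 2πr · dr/dt = 2π(5)(13) = 130π cm²/s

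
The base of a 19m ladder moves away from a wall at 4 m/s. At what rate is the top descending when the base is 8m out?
32√33/99 ≈ 1.857 m/s

x² + y² = 19²
2x·dx/dt + 2y·dy/dt = 0
dy/dt = -x/y · dx/dt = -8/(3√33) · 4 = -32√33/99 m/s
The top is descending at 32√33/99 ≈ 1.857 m/s.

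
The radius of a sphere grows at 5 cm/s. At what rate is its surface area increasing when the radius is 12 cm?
480π cm²/s

S = 4πr²
dS/dt = dS/dr · dr/dt = 8πr · 5
At r = 12: dS/dt = 480π cm²/s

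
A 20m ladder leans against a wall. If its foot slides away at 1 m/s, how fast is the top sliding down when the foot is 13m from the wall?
13√231/231 ≈ 0.8553 m/s

x² + y² = 20²
2x·dx/dt + 2y·dy/dt = 0
dy/dt = -x/y · dx/dt = -13/√231 · 1 = -13√231/231 m/s
The top is descending at 13√231/231 ≈ 0.8553 m/s.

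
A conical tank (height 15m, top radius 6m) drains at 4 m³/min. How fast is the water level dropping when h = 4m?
25/(16π) ≈ 0.4974 m/min

r/h = 6/15, so r = (2/5)h
V = (1/3)πr²h = (1/3)π((2/5)h)²h = (4/75)πh³
dV/dh = (4/25)πh²
dh/dt = (dV/dt)/(dV/dh) = -4/((4/25)π·4²) = -25/(16π) m/min
The level is dropping at 25/(16π) ≈ 0.4974 m/min.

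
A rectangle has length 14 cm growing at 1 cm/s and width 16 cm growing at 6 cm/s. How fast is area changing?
100 cm²/s

A = lw
dA/dt = w·dl/dt + l·dw/dt = 16·1 + 14·6 = 100 cm²/s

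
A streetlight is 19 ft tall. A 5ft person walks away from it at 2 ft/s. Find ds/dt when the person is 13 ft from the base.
5/7 ft/s

By similar triangles: 19/(x+s) = 5/s
Solving: s = 5x/14
ds/dt = 5/14 · dx/dt = 5/14 · 2 = 5/7 ft/s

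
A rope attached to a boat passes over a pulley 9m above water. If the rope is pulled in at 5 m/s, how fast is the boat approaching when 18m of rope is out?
10√3/3 ≈ 5.774 m/s

rope² = x² + 9²
x = √(18² - 9²) = 9√3
dx/dt = (rope/x) · d(rope)/dt = (18/(9√3)) · (-5) = -10√3/3 m/s
The boat approaches at 10√3/3 ≈ 5.774 m/s.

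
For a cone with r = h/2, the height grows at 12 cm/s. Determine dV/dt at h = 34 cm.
3468π cm³/s

V = (1/3)π(h/2)²h = πh³/12
dV/dt = πh²/4 · 12
At h = 34: dV/dt = 3468π cm³/s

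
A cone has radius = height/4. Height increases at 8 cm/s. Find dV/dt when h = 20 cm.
200π cm³/s

V = (1/3)π(h/4)²h = πh³/48
dV/dt = πh²/16 · 8
At h = 20: dV/dt = 200π cm³/s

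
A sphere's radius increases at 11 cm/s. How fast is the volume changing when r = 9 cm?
3564π cm³/s

V = (4/3)πr³
dV/dt = dV/dr · dr/dt = 4πr² · 11
At r = 9: dV/dt = 3564π cm³/s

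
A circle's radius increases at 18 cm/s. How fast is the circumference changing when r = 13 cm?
36π cm/s

C = 2πr
dC/dt = 2π · dr/dt = 2π · 18 = 36π cm/s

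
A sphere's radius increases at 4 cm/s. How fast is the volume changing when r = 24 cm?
9216π cm³/s

V = (4/3)πr³
dV/dt = dV/dr · dr/dt = 4πr² · 4
At r = 24: dV/dt = 9216π cm³/s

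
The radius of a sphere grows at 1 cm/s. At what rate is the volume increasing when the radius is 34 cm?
4624π cm³/s

V = (4/3)πr³
dV/dt = dV/dr · dr/dt = 4πr² · 1
At r = 34: dV/dt = 4624π cm³/s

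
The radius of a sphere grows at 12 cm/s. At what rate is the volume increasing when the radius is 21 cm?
21168π cm³/s

V = (4/3)πr³
dV/dt = dV/dr · dr/dt = 4πr² · 12
At r = 21: dV/dt = 21168π cm³/s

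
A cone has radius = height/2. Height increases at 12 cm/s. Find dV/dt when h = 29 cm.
2523π cm³/s

V = (1/3)π(h/2)²h = πh³/12
dV/dt = πh²/4 · 12
At h = 29: dV/dt = 2523π cm³/s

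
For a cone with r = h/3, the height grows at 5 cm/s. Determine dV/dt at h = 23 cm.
2645π/9 cm³/s

V = (1/3)π(h/3)²h = πh³/27
dV/dt = πh²/9 · 5
At h = 23: dV/dt = 2645π/9 cm³/s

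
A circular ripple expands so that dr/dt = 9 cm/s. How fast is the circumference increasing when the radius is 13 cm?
18π cm/s

C = 2πr
dC/dt = 2π · dr/dt = 2π · 9 = 18π cm/s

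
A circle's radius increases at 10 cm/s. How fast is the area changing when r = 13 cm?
260π cm²/s

A = πr²
dA/dt = 2πr · dr/dt = 2π(13)(10) = 260π cm²/s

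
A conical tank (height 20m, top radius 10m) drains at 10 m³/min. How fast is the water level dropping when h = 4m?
5/(2π) ≈ 0.7958 m/min

r/h = 10/20, so r = (1/2)h
V = (1/3)πr²h = (1/3)π((1/2)h)²h = (1/12)πh³
dV/dh = (1/4)πh²
dh/dt = (dV/dt)/(dV/dh) = -10/((1/4)π·4²) = -5/(2π) m/min
The level is dropping at 5/(2π) ≈ 0.7958 m/min.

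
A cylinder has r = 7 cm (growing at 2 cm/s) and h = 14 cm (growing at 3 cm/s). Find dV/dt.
539π cm³/s

V = πr²h
dV/dt = 2πrh·dr/dt + πr²·dh/dt
= 2π(7)(14)(2) + π(7)²(3)
= 539π cm³/s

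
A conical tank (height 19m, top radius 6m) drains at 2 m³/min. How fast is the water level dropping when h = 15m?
361/(4050π) ≈ 0.02837 m/min

r/h = 6/19, so r = (6/19)h
V = (1/3)πr²h = (1/3)π((6/19)h)²h = (12/361)πh³
dV/dh = (36/361)πh²
dh/dt = (dV/dt)/(dV/dh) = -2/((36/361)π·15²) = -361/(4050π) m/min
The level is dropping at 361/(4050π) ≈ 0.02837 m/min.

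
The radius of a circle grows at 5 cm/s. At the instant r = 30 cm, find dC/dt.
10π cm/s

C = 2πr
dC/dt = 2π · dr/dt = 2π · 5 = 10π cm/s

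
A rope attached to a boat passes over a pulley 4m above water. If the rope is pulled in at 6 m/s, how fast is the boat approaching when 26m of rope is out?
26√165/55 ≈ 6.072 m/s

rope² = x² + 4²
x = √(26² - 4²) = 2√165
dx/dt = (rope/x) · d(rope)/dt = (26/(2√165)) · (-6) = -26√165/55 m/s
The boat approaches at 26√165/55 ≈ 6.072 m/s.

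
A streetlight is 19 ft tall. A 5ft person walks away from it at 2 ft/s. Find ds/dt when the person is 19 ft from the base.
5/7 ft/s

By similar triangles: 19/(x+s) = 5/s
Solving: s = 5x/14
ds/dt = 5/14 · dx/dt = 5/14 · 2 = 5/7 ft/s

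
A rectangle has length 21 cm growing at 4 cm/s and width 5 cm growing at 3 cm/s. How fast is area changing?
83 cm²/s

A = lw
dA/dt = w·dl/dt + l·dw/dt = 5·4 + 21·3 = 83 cm²/s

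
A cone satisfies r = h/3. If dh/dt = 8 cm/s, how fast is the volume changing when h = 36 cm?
1152π cm³/s

V = (1/3)π(h/3)²h = πh³/27
dV/dt = πh²/9 · 8
At h = 36: dV/dt = 1152π cm³/s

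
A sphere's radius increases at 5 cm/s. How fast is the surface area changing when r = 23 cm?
920π cm²/s

S = 4πr²
dS/dt = dS/dr · dr/dt = 8πr · 5
At r = 23: dS/dt = 920π cm²/s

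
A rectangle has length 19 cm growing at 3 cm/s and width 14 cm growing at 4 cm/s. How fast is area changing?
118 cm²/s

A = lw
dA/dt = w·dl/dt + l·dw/dt = 14·3 + 19·4 = 118 cm²/s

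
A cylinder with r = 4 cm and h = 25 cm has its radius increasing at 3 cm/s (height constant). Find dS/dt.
198π cm²/s

S = 2πrh + 2πr² (lateral + bases)
dS/dt = (2πh + 4πr)·dr/dt = (2π·25 + 4π·4)·3
= 198π cm²/s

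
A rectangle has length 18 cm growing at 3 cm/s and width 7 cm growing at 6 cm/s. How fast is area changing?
129 cm²/s

A = lw
dA/dt = w·dl/dt + l·dw/dt = 7·3 + 18·6 = 129 cm²/s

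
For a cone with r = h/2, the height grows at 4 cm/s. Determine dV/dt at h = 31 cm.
961π cm³/s

V = (1/3)π(h/2)²h = πh³/12
dV/dt = πh²/4 · 4
At h = 31: dV/dt = 961π cm³/s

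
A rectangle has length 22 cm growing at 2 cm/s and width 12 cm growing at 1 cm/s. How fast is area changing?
46 cm²/s

A = lw
dA/dt = w·dl/dt + l·dw/dt = 12·2 + 22·1 = 46 cm²/s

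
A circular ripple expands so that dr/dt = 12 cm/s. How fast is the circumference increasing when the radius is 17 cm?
24π cm/s

C = 2πr
dC/dt = 2π · dr/dt = 2π · 12 = 24π cm/s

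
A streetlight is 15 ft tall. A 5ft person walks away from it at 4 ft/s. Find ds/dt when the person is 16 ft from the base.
2 ft/s

By similar triangles: 15/(x+s) = 5/s
Solving: s = 5x/10
ds/dt = 5/10 · dx/dt = 1/2 · 4 = 2 ft/s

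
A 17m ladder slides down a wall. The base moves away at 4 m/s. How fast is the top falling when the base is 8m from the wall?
32/15 ≈ 2.133 m/s

x² + y² = 17²
2x·dx/dt + 2y·dy/dt = 0
dy/dt = -x/y · dx/dt = -8/15 · 4 = -32/15 m/s
The top is descending at 32/15 ≈ 2.133 m/s.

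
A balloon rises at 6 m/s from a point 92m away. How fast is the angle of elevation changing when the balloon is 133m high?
0.021107 rad/s

tan(θ) = y/92
sec²(θ) · dθ/dt = (1/92) · dy/dt
dθ/dt = cos²(θ)/92 · 6 = 92/(92² + 133²) · 6
dθ/dt = 0.021107 rad/s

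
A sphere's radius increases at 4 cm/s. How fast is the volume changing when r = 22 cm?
7744π cm³/s

V = (4/3)πr³
dV/dt = dV/dr · dr/dt = 4πr² · 4
At r = 22: dV/dt = 7744π cm³/s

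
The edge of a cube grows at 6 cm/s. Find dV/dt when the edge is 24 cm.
10368 cm³/s

V = s³
dV/dt = 3s² · ds/dt = 3·24²·6 = 10368 cm³/s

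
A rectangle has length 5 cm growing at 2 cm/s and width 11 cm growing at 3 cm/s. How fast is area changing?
37 cm²/s

A = lw
dA/dt = w·dl/dt + l·dw/dt = 11·2 + 5·3 = 37 cm²/s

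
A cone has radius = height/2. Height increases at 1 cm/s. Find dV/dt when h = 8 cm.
16π cm³/s

V = (1/3)π(h/2)²h = πh³/12
dV/dt = πh²/4 · 1
At h = 8: dV/dt = 16π cm³/s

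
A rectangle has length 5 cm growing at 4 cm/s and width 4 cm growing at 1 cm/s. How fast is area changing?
21 cm²/s

A = lw
dA/dt = w·dl/dt + l·dw/dt = 4·4 + 5·1 = 21 cm²/s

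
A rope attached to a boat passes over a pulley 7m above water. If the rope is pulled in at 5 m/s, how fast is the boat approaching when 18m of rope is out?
18√11/11 ≈ 5.427 m/s

rope² = x² + 7²
x = √(18² - 7²) = 5√11
dx/dt = (rope/x) · d(rope)/dt = (18/(5√11)) · (-5) = -18√11/11 m/s
The boat approaches at 18√11/11 ≈ 5.427 m/s.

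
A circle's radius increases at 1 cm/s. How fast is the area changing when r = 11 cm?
22π cm²/s

A = πr²
dA/dt = 2πr · dr/dt = 2π(11)(1) = 22π cm²/s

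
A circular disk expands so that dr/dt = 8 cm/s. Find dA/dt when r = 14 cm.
224π cm²/s

A = πr²
dA/dt = 2πr · dr/dt = 2π(14)(8) = 224π cm²/s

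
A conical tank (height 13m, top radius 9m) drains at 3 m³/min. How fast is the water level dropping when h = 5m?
169/(675π) ≈ 0.0797 m/min

r/h = 9/13, so r = (9/13)h
V = (1/3)πr²h = (1/3)π((9/13)h)²h = (27/169)πh³
dV/dh = (81/169)πh²
dh/dt = (dV/dt)/(dV/dh) = -3/((81/169)π·5²) = -169/(675π) m/min
The level is dropping at 169/(675π) ≈ 0.0797 m/min.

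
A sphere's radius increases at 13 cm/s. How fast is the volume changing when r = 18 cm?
16848π cm³/s

V = (4/3)πr³
dV/dt = dV/dr · dr/dt = 4πr² · 13
At r = 18: dV/dt = 16848π cm³/s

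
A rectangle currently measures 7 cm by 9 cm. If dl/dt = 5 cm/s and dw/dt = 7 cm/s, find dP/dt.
24 cm/s

P = 2(l + w)
dP/dt = 2(dl/dt + dw/dt) = 2(5 + 7) = 24 cm/s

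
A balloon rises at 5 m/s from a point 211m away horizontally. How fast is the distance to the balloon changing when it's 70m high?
350√49421/49421 ≈ 1.574 m/s

z² = 211² + y²
z = √(211² + 70²) = √49421
dz/dt = y/z · dy/dt = 70/√49421 · 5 = 350√49421/49421 ≈ 1.574 m/s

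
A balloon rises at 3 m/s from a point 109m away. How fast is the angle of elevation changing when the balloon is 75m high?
0.018679 rad/s

tan(θ) = y/109
sec²(θ) · dθ/dt = (1/109) · dy/dt
dθ/dt = cos²(θ)/109 · 3 = 109/(109² + 75²) · 3
dθ/dt = 0.018679 rad/s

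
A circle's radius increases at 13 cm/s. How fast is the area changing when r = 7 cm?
182π cm²/s

A = πr²
dA/dt = 2πr · dr/dt = 2π(7)(13) = 182π cm²/s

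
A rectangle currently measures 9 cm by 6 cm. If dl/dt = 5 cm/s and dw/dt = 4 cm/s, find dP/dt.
18 cm/s

P = 2(l + w)
dP/dt = 2(dl/dt + dw/dt) = 2(5 + 4) = 18 cm/s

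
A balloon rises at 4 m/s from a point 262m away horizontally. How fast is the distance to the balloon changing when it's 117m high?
468√82333/82333 ≈ 1.631 m/s

z² = 262² + y²
z = √(262² + 117²) = √82333
dz/dt = y/z · dy/dt = 117/√82333 · 4 = 468√82333/82333 ≈ 1.631 m/s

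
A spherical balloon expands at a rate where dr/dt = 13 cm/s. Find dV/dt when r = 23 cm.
27508π cm³/s

V = (4/3)πr³
dV/dt = dV/dr · dr/dt = 4πr² · 13
At r = 23: dV/dt = 27508π cm³/s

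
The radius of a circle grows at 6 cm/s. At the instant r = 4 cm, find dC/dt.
12π cm/s

C = 2πr
dC/dt = 2π · dr/dt = 2π · 6 = 12π cm/s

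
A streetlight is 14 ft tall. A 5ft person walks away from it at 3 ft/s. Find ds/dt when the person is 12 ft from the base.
5/3 ft/s

By similar triangles: 14/(x+s) = 5/s
Solving: s = 5x/9
ds/dt = 5/9 · dx/dt = 5/9 · 3 = 5/3 ft/s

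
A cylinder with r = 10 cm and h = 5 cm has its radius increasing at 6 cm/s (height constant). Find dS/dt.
300π cm²/s

S = 2πrh + 2πr² (lateral + bases)
dS/dt = (2πh + 4πr)·dr/dt = (2π·5 + 4π·10)·6
= 300π cm²/s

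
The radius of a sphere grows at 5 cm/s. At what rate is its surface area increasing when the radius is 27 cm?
1080π cm²/s

S = 4πr²
dS/dt = dS/dr · dr/dt = 8πr · 5
At r = 27: dS/dt = 1080π cm²/s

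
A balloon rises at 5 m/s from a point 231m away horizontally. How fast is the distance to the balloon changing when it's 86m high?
430√60757/60757 ≈ 1.744 m/s

z² = 231² + y²
z = √(231² + 86²) = √60757
dz/dt = y/z · dy/dt = 86/√60757 · 5 = 430√60757/60757 ≈ 1.744 m/s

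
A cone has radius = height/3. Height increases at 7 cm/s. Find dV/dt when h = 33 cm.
847π cm³/s

V = (1/3)π(h/3)²h = πh³/27
dV/dt = πh²/9 · 7
At h = 33: dV/dt = 847π cm³/s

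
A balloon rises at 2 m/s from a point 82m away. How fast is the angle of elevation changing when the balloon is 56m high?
0.016633 rad/s

tan(θ) = y/82
sec²(θ) · dθ/dt = (1/82) · dy/dt
dθ/dt = cos²(θ)/82 · 2 = 82/(82² + 56²) · 2
dθ/dt = 0.016633 rad/s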